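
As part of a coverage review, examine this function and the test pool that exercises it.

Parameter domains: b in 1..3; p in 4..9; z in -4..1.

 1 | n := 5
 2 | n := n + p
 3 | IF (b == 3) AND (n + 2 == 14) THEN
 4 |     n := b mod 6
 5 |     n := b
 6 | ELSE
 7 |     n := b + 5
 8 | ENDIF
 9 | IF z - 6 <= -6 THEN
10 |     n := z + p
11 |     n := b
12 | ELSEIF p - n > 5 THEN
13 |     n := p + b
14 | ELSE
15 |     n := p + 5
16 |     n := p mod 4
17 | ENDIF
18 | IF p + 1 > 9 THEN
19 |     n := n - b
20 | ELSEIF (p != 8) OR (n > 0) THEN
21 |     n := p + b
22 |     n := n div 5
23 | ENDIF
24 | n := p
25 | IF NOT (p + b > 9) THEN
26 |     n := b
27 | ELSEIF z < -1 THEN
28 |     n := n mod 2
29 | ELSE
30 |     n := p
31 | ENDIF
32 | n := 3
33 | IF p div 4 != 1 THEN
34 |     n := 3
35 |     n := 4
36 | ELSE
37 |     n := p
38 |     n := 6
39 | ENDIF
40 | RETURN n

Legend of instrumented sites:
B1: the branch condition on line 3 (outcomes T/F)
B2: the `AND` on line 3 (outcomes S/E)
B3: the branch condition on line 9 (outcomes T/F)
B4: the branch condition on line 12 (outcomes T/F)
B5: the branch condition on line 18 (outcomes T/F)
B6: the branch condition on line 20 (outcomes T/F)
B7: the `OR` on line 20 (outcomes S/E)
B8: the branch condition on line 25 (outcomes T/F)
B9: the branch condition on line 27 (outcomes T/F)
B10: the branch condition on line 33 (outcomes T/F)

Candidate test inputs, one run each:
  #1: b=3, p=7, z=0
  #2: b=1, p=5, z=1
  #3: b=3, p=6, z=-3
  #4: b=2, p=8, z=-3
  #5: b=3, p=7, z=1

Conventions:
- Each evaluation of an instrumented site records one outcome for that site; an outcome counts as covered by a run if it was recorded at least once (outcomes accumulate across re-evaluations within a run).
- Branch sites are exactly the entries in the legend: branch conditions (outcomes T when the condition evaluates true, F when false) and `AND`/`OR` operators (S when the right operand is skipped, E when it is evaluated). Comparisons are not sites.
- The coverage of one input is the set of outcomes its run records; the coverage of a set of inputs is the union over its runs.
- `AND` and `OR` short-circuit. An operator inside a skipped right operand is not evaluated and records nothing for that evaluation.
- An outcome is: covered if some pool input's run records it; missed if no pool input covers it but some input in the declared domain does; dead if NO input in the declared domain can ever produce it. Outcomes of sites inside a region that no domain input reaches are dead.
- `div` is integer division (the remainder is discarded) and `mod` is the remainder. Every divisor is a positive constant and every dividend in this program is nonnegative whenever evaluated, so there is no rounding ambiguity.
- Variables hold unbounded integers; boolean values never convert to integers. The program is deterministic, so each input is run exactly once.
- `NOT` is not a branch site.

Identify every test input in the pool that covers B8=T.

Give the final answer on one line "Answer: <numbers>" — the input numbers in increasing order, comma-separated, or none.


input #1 (b=3, p=7, z=0): does not record B8=T
input #2 (b=1, p=5, z=1): records B8=T
input #3 (b=3, p=6, z=-3): records B8=T
input #4 (b=2, p=8, z=-3): does not record B8=T
input #5 (b=3, p=7, z=1): does not record B8=T
Answer: 2, 3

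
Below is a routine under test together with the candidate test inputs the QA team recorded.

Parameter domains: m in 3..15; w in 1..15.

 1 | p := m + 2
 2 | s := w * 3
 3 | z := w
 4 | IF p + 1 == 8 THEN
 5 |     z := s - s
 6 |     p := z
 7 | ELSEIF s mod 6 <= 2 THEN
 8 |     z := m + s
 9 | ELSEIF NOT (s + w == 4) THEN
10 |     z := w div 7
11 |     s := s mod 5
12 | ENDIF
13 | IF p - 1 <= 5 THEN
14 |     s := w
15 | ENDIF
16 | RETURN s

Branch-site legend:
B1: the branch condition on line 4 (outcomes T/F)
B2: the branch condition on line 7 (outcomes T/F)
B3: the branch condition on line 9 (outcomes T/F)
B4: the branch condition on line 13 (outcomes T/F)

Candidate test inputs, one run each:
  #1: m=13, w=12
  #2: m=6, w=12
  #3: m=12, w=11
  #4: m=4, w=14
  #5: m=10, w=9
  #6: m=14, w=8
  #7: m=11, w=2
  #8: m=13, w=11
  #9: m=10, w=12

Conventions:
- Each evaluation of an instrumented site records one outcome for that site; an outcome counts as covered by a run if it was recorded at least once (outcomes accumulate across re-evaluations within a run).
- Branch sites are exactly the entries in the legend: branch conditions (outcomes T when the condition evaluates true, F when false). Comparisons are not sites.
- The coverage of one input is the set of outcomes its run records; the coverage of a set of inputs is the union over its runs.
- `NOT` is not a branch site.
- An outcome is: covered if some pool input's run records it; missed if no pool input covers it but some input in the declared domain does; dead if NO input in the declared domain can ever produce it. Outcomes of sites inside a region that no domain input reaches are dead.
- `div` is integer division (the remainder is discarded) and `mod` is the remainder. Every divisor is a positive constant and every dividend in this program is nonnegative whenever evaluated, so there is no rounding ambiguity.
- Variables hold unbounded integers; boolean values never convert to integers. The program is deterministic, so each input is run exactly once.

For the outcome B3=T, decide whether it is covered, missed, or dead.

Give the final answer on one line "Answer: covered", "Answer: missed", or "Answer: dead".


B3=T is recorded by pool input(s) 3, 5, 8 -> covered
Answer: covered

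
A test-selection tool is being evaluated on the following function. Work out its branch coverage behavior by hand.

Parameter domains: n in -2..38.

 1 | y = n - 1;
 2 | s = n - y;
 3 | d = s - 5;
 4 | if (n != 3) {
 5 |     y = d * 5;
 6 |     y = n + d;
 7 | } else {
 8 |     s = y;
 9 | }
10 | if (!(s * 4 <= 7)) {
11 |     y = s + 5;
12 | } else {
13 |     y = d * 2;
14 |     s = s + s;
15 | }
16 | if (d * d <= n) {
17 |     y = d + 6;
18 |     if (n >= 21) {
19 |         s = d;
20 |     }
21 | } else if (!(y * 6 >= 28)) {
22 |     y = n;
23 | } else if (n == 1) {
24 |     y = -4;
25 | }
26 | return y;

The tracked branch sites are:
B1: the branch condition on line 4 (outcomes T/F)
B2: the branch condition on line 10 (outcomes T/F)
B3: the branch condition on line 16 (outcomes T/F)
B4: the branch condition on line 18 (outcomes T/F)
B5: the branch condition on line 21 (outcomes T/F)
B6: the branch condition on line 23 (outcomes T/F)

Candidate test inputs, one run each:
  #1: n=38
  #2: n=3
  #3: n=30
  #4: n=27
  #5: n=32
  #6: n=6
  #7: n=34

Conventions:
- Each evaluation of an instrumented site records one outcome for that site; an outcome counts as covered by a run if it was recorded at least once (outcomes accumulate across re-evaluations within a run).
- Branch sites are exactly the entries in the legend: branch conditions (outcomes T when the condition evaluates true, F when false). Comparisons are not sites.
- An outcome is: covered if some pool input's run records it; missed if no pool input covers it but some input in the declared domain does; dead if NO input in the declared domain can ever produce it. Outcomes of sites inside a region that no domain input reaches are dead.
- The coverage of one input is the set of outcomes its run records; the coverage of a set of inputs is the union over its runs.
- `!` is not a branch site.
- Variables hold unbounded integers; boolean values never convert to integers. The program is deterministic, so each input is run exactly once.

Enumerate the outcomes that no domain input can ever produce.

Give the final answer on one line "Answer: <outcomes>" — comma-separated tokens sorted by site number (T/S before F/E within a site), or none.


exhaustive pass over the 41-input domain:
  B6=T: never recorded by any domain input -> dead
  reachable outcomes have witnesses, e.g. B1=T (e.g. n=-2), B1=F (e.g. n=3), B2=T (e.g. n=3), B2=F (e.g. n=-2)
Answer: B6=T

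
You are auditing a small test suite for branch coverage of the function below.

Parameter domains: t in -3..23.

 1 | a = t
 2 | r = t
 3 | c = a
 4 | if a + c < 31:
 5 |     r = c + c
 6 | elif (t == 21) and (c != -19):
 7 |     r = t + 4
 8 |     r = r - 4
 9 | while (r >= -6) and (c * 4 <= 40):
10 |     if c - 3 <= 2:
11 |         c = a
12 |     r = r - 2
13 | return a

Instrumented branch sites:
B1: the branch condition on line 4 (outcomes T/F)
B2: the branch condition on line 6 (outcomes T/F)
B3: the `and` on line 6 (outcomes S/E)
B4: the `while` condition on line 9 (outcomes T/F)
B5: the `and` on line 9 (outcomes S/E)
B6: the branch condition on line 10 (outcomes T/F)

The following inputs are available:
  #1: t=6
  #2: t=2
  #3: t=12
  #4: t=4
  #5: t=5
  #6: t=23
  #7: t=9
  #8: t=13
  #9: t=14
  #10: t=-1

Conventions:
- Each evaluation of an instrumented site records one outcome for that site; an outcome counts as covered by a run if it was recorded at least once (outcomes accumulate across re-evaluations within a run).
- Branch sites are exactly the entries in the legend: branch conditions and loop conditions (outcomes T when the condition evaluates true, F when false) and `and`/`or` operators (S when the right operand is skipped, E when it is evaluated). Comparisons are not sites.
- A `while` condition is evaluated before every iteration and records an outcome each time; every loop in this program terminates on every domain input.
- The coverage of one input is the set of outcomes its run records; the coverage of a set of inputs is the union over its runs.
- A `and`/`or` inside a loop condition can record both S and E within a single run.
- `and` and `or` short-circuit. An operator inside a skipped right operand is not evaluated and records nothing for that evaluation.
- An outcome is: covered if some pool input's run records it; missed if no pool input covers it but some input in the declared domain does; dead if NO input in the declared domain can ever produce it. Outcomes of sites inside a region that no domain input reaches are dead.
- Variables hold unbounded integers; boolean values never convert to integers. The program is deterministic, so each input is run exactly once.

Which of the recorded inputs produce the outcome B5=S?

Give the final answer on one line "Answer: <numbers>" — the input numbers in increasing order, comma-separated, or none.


input #1 (t=6): produces B5=S
input #2 (t=2): produces B5=S
input #3 (t=12): does not produce B5=S
input #4 (t=4): produces B5=S
input #5 (t=5): produces B5=S
input #6 (t=23): does not produce B5=S
input #7 (t=9): produces B5=S
input #8 (t=13): does not produce B5=S
input #9 (t=14): does not produce B5=S
input #10 (t=-1): produces B5=S
Answer: 1, 2, 4, 5, 7, 10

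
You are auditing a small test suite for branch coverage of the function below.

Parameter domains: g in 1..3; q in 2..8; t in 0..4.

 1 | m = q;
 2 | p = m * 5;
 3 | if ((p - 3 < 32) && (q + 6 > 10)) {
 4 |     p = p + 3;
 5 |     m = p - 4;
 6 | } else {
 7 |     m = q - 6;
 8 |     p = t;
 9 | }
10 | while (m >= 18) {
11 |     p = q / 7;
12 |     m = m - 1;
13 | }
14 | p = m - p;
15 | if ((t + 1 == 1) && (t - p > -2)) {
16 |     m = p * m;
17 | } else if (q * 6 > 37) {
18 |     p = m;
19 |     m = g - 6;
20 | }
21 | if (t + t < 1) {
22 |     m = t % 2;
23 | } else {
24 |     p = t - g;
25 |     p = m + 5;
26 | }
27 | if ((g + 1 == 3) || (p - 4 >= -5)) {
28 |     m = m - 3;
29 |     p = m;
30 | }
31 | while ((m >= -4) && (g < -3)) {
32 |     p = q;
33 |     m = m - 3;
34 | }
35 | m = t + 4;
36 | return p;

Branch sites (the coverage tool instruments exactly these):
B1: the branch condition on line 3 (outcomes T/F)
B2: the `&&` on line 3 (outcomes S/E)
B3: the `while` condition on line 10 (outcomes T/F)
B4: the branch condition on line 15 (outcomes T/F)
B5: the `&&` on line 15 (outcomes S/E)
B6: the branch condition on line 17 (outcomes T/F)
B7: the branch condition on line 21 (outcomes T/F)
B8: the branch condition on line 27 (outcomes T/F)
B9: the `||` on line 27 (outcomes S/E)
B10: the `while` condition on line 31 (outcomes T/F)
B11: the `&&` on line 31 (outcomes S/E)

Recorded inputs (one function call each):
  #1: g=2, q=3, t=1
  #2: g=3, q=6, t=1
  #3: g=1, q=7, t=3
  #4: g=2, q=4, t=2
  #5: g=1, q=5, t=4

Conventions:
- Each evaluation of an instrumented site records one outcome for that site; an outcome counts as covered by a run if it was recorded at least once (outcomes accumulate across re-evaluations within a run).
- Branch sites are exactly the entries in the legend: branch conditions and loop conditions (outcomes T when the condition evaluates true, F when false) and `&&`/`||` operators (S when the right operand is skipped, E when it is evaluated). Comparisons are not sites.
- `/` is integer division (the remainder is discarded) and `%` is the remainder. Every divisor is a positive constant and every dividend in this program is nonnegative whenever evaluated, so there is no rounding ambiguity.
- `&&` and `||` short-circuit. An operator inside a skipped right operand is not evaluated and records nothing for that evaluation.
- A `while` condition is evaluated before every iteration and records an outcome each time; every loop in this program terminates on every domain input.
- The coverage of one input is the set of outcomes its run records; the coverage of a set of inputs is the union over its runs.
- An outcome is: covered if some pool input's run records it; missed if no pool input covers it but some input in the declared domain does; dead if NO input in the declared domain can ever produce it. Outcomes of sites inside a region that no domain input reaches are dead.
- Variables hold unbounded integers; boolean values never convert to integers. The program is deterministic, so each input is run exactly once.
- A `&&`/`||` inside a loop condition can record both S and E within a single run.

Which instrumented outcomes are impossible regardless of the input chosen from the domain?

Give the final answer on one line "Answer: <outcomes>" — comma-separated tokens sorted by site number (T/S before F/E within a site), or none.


checking every outcome against all 105 domain inputs:
  B10=T: zero occurrences over every domain input -> dead
  reachable outcomes have witnesses, e.g. B1=T (e.g. g=1, q=5, t=0), B1=F (e.g. g=1, q=2, t=0), B2=S (e.g. g=1, q=7, t=0), B2=E (e.g. g=1, q=2, t=0)
Answer: B10=T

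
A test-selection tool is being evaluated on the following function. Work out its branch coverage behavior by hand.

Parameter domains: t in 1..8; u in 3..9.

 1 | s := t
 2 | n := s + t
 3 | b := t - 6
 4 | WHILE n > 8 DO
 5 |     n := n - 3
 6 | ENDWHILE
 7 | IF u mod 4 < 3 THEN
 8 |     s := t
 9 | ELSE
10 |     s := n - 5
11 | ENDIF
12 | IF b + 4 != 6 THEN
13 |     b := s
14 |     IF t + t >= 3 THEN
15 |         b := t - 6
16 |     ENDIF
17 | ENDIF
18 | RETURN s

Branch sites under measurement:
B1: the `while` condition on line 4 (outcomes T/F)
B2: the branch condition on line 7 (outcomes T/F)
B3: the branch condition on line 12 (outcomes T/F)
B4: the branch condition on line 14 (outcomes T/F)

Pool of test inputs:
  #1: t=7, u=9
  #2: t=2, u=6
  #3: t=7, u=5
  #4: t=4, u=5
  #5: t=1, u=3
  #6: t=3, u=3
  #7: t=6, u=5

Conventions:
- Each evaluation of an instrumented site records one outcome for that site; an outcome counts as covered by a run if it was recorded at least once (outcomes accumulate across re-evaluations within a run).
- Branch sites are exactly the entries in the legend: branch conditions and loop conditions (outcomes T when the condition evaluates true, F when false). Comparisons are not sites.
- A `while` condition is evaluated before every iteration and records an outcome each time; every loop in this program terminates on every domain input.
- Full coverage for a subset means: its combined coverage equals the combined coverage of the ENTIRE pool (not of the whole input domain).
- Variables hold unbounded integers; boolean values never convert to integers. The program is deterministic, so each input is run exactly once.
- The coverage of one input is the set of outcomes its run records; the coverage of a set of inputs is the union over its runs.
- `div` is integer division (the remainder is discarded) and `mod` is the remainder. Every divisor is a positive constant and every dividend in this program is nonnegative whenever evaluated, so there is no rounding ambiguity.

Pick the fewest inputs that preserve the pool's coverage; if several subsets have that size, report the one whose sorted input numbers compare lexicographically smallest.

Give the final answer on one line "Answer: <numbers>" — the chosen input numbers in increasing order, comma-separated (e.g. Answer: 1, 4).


input #1 (t=7, u=9): covers B1=T, B1=F, B2=T, B3=T, B4=T
input #2 (t=2, u=6): covers B1=F, B2=T, B3=T, B4=T
input #3 (t=7, u=5): covers B1=T, B1=F, B2=T, B3=T, B4=T
input #4 (t=4, u=5): covers B1=F, B2=T, B3=T, B4=T
input #5 (t=1, u=3): covers B1=F, B2=F, B3=T, B4=F
input #6 (t=3, u=3): covers B1=F, B2=F, B3=T, B4=T
input #7 (t=6, u=5): covers B1=T, B1=F, B2=T, B3=T, B4=T
together the pool reaches 7 outcomes: B1=T, B1=F, B2=T, B2=F, B3=T, B4=T, B4=F
every size-1 subset falls short of the 7 outcomes (best: 5/7)
at size 2, {1, 5} reaches all 7 outcomes; every lexicographically earlier size-2 subset fails
Answer: 1, 5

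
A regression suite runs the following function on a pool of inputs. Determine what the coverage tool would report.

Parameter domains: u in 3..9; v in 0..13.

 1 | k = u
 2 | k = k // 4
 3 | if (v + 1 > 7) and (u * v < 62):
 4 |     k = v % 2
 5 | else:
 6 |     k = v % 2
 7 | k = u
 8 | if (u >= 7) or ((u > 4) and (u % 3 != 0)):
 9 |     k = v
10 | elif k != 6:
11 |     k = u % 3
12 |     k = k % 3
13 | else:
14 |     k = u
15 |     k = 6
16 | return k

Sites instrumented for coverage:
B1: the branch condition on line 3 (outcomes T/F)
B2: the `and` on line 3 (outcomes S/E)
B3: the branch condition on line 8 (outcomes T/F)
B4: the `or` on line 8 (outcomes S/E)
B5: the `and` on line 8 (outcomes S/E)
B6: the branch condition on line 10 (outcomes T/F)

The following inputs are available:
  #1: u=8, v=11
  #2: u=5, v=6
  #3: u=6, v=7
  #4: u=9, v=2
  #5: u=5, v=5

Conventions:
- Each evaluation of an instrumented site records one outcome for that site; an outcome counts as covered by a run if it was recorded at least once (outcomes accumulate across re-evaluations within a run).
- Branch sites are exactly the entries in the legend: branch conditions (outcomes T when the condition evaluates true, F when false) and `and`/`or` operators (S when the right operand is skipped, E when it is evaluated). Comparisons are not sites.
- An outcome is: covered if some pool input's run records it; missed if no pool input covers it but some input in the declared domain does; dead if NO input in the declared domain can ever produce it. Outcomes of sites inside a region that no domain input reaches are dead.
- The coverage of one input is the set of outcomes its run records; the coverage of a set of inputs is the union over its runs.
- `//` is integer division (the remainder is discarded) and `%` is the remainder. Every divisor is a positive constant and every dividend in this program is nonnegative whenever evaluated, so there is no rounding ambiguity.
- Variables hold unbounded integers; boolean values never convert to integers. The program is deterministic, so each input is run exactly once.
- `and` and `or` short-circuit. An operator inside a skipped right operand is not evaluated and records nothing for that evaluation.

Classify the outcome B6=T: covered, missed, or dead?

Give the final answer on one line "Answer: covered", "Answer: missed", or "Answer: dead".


no pool input records B6=T
but domain input (u=3, v=0) does record it -> reachable, so missed
Answer: missed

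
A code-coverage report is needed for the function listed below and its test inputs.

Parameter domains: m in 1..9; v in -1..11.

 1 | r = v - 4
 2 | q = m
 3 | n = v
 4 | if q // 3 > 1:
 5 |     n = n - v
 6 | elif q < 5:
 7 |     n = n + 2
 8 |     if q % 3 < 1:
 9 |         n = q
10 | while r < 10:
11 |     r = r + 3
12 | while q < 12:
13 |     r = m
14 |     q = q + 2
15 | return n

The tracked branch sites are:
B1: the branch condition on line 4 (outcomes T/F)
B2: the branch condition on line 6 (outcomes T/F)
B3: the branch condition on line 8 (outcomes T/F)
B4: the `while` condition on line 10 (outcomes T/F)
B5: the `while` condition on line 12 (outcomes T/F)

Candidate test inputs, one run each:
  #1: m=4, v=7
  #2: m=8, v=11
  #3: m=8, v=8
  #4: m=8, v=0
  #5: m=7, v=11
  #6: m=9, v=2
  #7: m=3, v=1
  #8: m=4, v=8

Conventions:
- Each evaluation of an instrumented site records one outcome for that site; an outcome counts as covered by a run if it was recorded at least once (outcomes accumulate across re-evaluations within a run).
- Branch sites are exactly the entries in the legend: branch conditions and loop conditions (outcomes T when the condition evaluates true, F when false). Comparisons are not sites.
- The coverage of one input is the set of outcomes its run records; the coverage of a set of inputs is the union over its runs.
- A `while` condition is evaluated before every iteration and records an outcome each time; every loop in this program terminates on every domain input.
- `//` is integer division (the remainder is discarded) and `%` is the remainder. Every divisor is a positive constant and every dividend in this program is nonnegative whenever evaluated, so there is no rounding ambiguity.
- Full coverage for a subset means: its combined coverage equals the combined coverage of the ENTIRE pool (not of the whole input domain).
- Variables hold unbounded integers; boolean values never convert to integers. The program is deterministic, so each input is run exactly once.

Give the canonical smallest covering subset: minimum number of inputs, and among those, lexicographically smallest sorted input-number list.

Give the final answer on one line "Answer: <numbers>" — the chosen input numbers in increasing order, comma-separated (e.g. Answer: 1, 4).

run #1 (m=4, v=7) runs B1->F, B2->T, B3->F, B4->T, B4->T, B4->T, B4->F, B5->T, B5->T, B5->T, B5->T, B5->F; records B1=F, B2=T, B3=F, B4=T, B4=F, B5=T, B5=F
run #2 (m=8, v=11) runs B1->T, B4->T, B4->F, B5->T, B5->T, B5->F; records B1=T, B4=T, B4=F, B5=T, B5=F
run #3 (m=8, v=8) runs B1->T, B4->T, B4->T, B4->F, B5->T, B5->T, B5->F; records B1=T, B4=T, B4=F, B5=T, B5=F
run #4 (m=8, v=0) runs B1->T, B4->T, B4->T, B4->T, B4->T, B4->T, B4->F, B5->T, B5->T, B5->F; records B1=T, B4=T, B4=F, B5=T, B5=F
run #5 (m=7, v=11) runs B1->T, B4->T, B4->F, B5->T, B5->T, B5->T, B5->F; records B1=T, B4=T, B4=F, B5=T, B5=F
run #6 (m=9, v=2) runs B1->T, B4->T, B4->T, B4->T, B4->T, B4->F, B5->T, B5->T, B5->F; records B1=T, B4=T, B4=F, B5=T, B5=F
run #7 (m=3, v=1) runs B1->F, B2->T, B3->T, B4->T, B4->T, B4->T, B4->T, B4->T, B4->F, B5->T, B5->T, B5->T, B5->T, B5->T, ...; records B1=F, B2=T, B3=T, B4=T, B4=F, B5=T, B5=F
run #8 (m=4, v=8) runs B1->F, B2->T, B3->F, B4->T, B4->T, B4->F, B5->T, B5->T, B5->T, B5->T, B5->F; records B1=F, B2=T, B3=F, B4=T, B4=F, B5=T, B5=F
the full pool covers 9 outcomes: B1=T, B1=F, B2=T, B3=T, B3=F, B4=T, B4=F, B5=T, B5=F
no size-1 subset reaches all 9 outcomes (best union: 7/9)
no size-2 subset reaches all 9 outcomes (best union: 8/9)
size 3: inputs {1, 2, 7} cover all 9 outcomes, and no lexicographically smaller subset of this size does

Answer: 1, 2, 7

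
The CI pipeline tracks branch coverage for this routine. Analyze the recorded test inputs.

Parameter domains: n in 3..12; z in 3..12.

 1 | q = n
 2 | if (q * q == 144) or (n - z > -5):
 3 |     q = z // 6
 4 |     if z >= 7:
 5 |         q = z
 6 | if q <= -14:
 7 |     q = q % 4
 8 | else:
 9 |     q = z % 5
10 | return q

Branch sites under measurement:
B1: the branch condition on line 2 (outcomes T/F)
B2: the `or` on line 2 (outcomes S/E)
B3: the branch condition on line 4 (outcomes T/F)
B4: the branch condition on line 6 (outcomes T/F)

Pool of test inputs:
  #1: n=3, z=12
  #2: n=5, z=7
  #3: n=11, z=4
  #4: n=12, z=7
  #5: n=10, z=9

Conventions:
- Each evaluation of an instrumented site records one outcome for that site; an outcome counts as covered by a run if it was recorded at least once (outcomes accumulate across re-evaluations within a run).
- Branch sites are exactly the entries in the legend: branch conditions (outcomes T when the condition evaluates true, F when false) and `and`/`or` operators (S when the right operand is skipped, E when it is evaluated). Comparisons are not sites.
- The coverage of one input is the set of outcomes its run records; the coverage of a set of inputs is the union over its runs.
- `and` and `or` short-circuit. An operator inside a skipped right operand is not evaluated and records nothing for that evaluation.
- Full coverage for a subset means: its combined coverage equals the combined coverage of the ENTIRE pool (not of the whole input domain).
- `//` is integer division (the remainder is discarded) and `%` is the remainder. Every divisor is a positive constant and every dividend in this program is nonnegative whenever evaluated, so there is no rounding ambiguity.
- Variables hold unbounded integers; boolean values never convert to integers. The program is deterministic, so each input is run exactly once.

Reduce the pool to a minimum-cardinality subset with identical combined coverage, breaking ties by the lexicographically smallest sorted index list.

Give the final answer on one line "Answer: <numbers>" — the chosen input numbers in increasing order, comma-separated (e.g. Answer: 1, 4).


input #1, n=3, z=12: events B2->E, B1->F, B4->F; outcomes B1=F, B2=E, B4=F
input #2, n=5, z=7: events B2->E, B1->T, B3->T, B4->F; outcomes B1=T, B2=E, B3=T, B4=F
input #3, n=11, z=4: events B2->E, B1->T, B3->F, B4->F; outcomes B1=T, B2=E, B3=F, B4=F
input #4, n=12, z=7: events B2->S, B1->T, B3->T, B4->F; outcomes B1=T, B2=S, B3=T, B4=F
input #5, n=10, z=9: events B2->E, B1->T, B3->T, B4->F; outcomes B1=T, B2=E, B3=T, B4=F
pool-wide coverage (7 outcomes): B1=T, B1=F, B2=S, B2=E, B3=T, B3=F, B4=F
every size-1 subset falls short of the 7 outcomes (best: 4/7)
every size-2 subset falls short of the 7 outcomes (best: 6/7)
at size 3, {1, 3, 4} reaches all 7 outcomes; every lexicographically earlier size-3 subset fails
Answer: 1, 3, 4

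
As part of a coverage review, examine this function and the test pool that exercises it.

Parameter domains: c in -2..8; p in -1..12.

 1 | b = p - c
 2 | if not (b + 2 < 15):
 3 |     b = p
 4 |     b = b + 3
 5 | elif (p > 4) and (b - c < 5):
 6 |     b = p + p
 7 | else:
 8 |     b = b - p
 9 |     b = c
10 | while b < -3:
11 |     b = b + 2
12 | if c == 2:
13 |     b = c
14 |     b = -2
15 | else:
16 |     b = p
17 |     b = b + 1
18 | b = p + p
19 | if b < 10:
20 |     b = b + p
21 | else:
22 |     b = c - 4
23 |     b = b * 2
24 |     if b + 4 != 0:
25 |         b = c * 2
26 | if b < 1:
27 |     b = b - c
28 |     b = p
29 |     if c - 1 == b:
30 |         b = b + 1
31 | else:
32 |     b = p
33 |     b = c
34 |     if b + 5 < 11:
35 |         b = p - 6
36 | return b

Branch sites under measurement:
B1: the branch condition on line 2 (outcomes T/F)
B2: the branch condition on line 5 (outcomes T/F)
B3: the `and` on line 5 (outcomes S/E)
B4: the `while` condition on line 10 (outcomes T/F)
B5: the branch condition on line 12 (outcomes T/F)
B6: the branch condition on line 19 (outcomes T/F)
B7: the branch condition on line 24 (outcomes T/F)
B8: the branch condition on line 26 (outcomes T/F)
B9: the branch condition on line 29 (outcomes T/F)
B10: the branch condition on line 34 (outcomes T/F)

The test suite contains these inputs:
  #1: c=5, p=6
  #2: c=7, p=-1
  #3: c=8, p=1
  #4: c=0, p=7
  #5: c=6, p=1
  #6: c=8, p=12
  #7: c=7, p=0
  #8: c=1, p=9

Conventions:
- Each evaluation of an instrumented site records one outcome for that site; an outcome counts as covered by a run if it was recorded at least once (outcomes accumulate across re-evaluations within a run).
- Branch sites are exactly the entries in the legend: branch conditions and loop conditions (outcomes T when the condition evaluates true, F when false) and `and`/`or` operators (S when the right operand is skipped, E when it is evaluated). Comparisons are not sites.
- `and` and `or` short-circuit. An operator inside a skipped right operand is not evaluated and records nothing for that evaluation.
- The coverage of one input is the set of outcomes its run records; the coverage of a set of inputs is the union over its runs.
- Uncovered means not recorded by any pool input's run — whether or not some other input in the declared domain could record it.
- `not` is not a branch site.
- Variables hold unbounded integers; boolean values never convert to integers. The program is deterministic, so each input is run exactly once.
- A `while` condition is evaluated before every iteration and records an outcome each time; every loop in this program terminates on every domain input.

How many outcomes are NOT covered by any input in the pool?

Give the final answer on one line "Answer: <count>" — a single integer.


run #1 (c=5, p=6) runs B1->F, B3->E, B2->T, B4->F, B5->F, B6->F, B7->T, B8->F, B10->T; records B1=F, B2=T, B3=E, B4=F, B5=F, B6=F, B7=T, B8=F, B10=T
run #2 (c=7, p=-1) runs B1->F, B3->S, B2->F, B4->F, B5->F, B6->T, B8->T, B9->F; records B1=F, B2=F, B3=S, B4=F, B5=F, B6=T, B8=T, B9=F
run #3 (c=8, p=1) runs B1->F, B3->S, B2->F, B4->F, B5->F, B6->T, B8->F, B10->F; records B1=F, B2=F, B3=S, B4=F, B5=F, B6=T, B8=F, B10=F
run #4 (c=0, p=7) runs B1->F, B3->E, B2->F, B4->F, B5->F, B6->F, B7->T, B8->T, B9->F; records B1=F, B2=F, B3=E, B4=F, B5=F, B6=F, B7=T, B8=T, B9=F
run #5 (c=6, p=1) runs B1->F, B3->S, B2->F, B4->F, B5->F, B6->T, B8->F, B10->F; records B1=F, B2=F, B3=S, B4=F, B5=F, B6=T, B8=F, B10=F
run #6 (c=8, p=12) runs B1->F, B3->E, B2->T, B4->F, B5->F, B6->F, B7->T, B8->F, B10->F; records B1=F, B2=T, B3=E, B4=F, B5=F, B6=F, B7=T, B8=F, B10=F
run #7 (c=7, p=0) runs B1->F, B3->S, B2->F, B4->F, B5->F, B6->T, B8->T, B9->F; records B1=F, B2=F, B3=S, B4=F, B5=F, B6=T, B8=T, B9=F
run #8 (c=1, p=9) runs B1->F, B3->E, B2->F, B4->F, B5->F, B6->F, B7->T, B8->F, B10->T; records B1=F, B2=F, B3=E, B4=F, B5=F, B6=F, B7=T, B8=F, B10=T
union over the pool: B1=F, B2=T, B2=F, B3=S, B3=E, B4=F, B5=F, B6=T, B6=F, B7=T, B8=T, B8=F, B9=F, B10=T, B10=F
uncovered (5 of 20): B1=T, B4=T, B5=T, B7=F, B9=T
Answer: 5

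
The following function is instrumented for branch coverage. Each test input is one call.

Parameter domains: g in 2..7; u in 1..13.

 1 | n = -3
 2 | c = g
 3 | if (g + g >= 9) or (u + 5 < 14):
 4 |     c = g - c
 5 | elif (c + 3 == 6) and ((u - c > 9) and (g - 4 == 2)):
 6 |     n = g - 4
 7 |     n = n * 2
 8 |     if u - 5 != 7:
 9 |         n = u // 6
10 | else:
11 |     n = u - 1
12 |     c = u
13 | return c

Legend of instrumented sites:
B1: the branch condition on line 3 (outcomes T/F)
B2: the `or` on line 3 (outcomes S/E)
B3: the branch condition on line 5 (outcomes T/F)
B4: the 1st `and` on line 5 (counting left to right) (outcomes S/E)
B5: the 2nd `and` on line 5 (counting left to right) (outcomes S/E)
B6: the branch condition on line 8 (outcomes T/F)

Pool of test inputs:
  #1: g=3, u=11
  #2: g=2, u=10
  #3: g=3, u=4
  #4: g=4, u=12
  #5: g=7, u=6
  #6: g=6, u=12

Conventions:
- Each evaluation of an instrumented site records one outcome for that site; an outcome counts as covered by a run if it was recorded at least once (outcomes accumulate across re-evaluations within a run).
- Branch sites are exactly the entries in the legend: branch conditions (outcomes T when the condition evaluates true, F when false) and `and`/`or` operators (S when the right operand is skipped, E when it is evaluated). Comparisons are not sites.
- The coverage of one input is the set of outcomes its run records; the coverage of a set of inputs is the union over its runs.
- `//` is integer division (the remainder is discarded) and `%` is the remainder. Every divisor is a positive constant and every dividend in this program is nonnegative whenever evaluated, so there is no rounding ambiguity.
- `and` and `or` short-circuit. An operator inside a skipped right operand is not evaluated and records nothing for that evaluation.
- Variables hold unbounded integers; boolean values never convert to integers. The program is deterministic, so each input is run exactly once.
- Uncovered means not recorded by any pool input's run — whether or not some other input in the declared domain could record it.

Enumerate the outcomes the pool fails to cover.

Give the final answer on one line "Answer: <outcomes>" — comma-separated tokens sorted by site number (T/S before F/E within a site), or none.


input #1 (g=3, u=11): covers B1=F, B2=E, B3=F, B4=E, B5=S
input #2 (g=2, u=10): covers B1=F, B2=E, B3=F, B4=S
input #3 (g=3, u=4): covers B1=T, B2=E
input #4 (g=4, u=12): covers B1=F, B2=E, B3=F, B4=S
input #5 (g=7, u=6): covers B1=T, B2=S
input #6 (g=6, u=12): covers B1=T, B2=S
union over the pool: B1=T, B1=F, B2=S, B2=E, B3=F, B4=S, B4=E, B5=S
uncovered (4 of 12): B3=T, B5=E, B6=T, B6=F
Answer: B3=T, B5=E, B6=T, B6=F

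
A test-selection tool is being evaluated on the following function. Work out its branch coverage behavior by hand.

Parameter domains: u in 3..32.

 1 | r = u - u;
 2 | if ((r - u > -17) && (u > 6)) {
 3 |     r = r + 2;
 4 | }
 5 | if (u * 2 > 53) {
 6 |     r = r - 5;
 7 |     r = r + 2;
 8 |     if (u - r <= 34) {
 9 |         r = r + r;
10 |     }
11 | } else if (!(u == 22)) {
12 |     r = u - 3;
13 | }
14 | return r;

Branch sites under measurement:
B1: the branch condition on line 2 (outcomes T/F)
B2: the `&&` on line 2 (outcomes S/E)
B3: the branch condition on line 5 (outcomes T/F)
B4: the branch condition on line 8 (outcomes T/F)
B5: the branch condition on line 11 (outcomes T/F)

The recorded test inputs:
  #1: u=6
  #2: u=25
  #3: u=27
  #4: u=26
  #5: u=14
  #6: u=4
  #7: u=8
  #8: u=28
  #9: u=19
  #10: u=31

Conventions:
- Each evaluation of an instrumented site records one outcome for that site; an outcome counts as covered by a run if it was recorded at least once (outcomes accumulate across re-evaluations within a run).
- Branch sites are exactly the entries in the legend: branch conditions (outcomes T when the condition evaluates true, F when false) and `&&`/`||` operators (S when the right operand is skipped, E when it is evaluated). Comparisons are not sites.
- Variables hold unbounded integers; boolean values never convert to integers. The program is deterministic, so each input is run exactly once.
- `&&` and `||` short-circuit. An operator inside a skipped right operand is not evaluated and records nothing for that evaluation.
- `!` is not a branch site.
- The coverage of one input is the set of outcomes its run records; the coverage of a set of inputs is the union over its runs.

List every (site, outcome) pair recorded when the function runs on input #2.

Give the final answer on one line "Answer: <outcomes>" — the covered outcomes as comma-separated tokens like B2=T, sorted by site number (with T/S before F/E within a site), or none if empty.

Simulating input #2 (u=25) step by step:
  B2->S, B1->F, B3->F, B5->T
deduplicating events, the covered set is: B1=F, B2=S, B3=F, B5=T

Answer: B1=F, B2=S, B3=F, B5=T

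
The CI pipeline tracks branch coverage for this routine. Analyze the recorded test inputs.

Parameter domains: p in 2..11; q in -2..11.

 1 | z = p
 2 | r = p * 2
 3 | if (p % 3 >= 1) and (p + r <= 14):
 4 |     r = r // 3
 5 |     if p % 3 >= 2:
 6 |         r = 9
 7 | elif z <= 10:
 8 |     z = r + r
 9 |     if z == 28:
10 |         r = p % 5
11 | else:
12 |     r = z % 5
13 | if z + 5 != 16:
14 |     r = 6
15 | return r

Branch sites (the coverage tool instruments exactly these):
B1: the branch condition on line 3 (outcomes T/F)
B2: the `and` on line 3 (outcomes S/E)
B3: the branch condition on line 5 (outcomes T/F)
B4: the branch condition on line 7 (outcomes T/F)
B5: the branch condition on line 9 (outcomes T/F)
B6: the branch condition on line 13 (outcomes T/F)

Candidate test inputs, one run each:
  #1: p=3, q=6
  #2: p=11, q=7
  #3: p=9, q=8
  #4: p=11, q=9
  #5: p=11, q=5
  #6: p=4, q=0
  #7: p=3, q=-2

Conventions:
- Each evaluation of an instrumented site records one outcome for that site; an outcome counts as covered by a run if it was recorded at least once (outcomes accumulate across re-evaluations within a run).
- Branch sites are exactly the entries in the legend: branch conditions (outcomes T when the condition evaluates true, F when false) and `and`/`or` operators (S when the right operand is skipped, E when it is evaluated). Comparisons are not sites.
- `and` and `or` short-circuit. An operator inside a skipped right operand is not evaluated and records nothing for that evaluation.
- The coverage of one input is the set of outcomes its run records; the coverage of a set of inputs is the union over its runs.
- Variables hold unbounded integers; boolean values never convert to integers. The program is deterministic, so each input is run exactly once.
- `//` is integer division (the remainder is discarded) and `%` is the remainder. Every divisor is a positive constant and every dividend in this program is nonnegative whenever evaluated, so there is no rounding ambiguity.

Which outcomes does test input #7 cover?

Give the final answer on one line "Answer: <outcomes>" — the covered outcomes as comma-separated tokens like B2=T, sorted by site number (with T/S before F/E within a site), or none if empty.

Tracing the run of input #7 (p=3, q=-2):
  B2->S, B1->F, B4->T, B5->F, B6->T
deduplicating events, the covered set is: B1=F, B2=S, B4=T, B5=F, B6=T

Answer: B1=F, B2=S, B4=T, B5=F, B6=T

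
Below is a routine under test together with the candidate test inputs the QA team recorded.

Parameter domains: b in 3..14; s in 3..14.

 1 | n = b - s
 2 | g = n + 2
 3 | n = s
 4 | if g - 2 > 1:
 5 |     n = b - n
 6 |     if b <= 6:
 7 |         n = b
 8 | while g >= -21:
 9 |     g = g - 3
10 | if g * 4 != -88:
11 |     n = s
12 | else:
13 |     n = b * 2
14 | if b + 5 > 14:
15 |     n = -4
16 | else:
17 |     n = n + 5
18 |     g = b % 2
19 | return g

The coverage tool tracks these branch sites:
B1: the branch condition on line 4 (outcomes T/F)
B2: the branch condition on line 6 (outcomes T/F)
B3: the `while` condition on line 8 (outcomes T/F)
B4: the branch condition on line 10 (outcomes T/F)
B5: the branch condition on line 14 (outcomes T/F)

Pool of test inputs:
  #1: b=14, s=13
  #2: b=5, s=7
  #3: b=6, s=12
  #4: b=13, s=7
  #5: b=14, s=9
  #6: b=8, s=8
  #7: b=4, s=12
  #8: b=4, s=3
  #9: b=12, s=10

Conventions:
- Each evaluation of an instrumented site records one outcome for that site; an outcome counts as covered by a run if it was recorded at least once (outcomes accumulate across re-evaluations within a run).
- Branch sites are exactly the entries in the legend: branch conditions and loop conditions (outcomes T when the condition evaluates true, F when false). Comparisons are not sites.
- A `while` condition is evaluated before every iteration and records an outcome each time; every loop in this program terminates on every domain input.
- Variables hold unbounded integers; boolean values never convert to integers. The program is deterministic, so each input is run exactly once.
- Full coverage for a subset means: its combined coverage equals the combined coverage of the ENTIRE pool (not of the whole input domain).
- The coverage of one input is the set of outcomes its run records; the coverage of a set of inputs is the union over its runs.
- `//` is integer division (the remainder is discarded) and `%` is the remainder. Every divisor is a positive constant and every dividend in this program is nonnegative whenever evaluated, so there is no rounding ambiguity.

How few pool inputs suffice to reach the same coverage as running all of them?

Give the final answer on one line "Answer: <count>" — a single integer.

#1 (b=14, s=13) -> covered: B1=F, B3=T, B3=F, B4=T, B5=T
#2 (b=5, s=7) -> covered: B1=F, B3=T, B3=F, B4=T, B5=F
#3 (b=6, s=12) -> covered: B1=F, B3=T, B3=F, B4=F, B5=F
#4 (b=13, s=7) -> covered: B1=T, B2=F, B3=T, B3=F, B4=F, B5=T
#5 (b=14, s=9) -> covered: B1=T, B2=F, B3=T, B3=F, B4=T, B5=T
#6 (b=8, s=8) -> covered: B1=F, B3=T, B3=F, B4=F, B5=F
#7 (b=4, s=12) -> covered: B1=F, B3=T, B3=F, B4=T, B5=F
#8 (b=4, s=3) -> covered: B1=F, B3=T, B3=F, B4=T, B5=F
#9 (b=12, s=10) -> covered: B1=T, B2=F, B3=T, B3=F, B4=T, B5=T
the full pool covers 9 outcomes: B1=T, B1=F, B2=F, B3=T, B3=F, B4=T, B4=F, B5=T, B5=F
every size-1 subset falls short of the 9 outcomes (best: 6/9)
size 2: inputs {2, 4} cover all 9 outcomes, and no lexicographically smaller subset of this size does

Answer: 2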